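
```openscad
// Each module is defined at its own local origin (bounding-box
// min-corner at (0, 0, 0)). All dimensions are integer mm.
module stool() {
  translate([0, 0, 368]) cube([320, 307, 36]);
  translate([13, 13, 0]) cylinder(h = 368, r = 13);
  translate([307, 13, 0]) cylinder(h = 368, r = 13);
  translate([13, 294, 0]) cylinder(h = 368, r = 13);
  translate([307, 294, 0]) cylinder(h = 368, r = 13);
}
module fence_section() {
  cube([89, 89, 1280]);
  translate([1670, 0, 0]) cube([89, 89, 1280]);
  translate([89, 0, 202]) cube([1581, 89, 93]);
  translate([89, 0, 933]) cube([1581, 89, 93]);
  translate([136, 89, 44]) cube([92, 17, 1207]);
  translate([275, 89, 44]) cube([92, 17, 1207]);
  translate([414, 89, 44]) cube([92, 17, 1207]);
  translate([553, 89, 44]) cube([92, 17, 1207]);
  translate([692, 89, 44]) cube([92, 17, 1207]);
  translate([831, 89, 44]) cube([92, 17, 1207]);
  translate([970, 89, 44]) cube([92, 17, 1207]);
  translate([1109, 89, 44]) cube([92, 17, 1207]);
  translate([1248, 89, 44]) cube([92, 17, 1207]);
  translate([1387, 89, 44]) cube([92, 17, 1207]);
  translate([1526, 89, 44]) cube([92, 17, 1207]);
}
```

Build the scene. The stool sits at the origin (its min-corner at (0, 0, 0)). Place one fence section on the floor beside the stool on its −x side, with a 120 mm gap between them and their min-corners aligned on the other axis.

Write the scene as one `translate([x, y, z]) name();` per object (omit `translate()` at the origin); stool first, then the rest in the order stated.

stool();
translate([-1879, 0, 0]) fence_section();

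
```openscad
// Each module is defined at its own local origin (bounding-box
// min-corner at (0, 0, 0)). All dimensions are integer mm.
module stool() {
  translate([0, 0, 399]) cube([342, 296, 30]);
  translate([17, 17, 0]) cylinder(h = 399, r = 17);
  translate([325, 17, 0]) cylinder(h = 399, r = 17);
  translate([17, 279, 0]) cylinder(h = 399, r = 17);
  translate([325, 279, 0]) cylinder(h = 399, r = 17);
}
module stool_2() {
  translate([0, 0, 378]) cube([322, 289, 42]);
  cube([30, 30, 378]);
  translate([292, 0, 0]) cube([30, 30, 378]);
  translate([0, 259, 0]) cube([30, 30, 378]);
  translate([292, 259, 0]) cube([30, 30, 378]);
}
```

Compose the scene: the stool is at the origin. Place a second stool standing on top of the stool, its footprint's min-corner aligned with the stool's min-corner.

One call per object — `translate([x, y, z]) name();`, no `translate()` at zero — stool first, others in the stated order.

stool();
translate([0, 0, 429]) stool_2();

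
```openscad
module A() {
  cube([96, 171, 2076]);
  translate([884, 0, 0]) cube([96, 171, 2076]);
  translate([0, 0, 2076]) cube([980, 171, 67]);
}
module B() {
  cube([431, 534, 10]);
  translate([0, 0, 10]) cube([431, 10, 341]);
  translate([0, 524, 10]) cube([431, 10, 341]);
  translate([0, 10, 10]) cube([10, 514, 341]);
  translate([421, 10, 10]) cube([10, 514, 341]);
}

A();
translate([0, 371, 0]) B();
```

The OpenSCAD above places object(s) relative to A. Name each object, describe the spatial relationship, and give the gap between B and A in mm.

A is a door frame. B is an open box. The open box is on the floor beside the door frame on its +y side. The gap between the open box and the door frame is 200 mm.

The open box's nearest face is 200 mm from the door frame's +y face.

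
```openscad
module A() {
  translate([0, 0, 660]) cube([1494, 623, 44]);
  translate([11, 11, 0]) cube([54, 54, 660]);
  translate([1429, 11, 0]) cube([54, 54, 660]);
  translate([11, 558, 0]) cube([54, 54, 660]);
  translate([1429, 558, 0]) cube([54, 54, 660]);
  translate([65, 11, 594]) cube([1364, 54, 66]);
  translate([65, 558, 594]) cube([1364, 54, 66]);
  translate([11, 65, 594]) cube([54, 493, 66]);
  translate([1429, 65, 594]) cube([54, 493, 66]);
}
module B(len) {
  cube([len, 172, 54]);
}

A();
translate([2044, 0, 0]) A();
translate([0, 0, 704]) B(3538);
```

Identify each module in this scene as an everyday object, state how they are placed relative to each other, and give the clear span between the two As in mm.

Second table starts at x = 2044; first ends at x = 1494; clear span = 2044 − 1494 = 550 mm.

A is a table. B is a beam. A beam spans the tops of two tables. The clear span between the two tables is 550 mm.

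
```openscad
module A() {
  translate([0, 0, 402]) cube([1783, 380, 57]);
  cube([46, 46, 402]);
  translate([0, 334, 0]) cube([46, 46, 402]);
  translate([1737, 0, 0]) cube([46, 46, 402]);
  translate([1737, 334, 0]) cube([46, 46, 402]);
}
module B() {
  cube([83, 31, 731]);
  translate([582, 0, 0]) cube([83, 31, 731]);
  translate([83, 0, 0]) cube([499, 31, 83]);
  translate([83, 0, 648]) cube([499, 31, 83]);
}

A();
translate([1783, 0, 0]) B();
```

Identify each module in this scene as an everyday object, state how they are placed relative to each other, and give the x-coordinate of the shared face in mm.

The bench's +x face and the picture frame's −x face are both at x = 1783 mm.

A is a bench. B is a picture frame. The picture frame is against the bench's +x side, with their −y faces flush. The x-coordinate of the shared face is 1783 mm.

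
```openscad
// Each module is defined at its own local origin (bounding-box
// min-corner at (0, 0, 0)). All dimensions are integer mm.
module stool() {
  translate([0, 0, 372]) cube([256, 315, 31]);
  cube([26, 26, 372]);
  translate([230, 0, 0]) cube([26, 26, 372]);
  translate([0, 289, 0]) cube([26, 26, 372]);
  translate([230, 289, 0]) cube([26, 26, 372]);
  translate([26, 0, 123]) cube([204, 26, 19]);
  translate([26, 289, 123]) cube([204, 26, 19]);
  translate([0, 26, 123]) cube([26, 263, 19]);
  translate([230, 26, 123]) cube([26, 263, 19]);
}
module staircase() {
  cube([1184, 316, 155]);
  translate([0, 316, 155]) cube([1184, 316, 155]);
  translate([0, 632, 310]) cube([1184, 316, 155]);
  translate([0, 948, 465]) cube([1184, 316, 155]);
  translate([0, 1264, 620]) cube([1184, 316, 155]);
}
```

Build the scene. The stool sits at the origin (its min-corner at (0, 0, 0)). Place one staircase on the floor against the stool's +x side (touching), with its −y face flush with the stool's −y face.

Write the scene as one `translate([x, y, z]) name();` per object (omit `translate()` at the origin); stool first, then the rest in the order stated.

stool();
translate([256, 0, 0]) staircase();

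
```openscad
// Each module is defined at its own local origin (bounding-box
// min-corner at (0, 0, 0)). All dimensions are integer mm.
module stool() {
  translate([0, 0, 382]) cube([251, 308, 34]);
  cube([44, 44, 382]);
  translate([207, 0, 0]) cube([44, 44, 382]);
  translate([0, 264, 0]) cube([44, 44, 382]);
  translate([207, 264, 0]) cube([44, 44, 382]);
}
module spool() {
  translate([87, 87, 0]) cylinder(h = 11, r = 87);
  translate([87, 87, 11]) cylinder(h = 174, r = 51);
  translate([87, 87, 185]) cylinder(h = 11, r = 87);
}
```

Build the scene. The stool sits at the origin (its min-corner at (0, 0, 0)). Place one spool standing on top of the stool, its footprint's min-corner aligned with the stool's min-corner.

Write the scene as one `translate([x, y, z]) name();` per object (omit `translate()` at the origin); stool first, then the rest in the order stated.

stool();
translate([0, 0, 416]) spool();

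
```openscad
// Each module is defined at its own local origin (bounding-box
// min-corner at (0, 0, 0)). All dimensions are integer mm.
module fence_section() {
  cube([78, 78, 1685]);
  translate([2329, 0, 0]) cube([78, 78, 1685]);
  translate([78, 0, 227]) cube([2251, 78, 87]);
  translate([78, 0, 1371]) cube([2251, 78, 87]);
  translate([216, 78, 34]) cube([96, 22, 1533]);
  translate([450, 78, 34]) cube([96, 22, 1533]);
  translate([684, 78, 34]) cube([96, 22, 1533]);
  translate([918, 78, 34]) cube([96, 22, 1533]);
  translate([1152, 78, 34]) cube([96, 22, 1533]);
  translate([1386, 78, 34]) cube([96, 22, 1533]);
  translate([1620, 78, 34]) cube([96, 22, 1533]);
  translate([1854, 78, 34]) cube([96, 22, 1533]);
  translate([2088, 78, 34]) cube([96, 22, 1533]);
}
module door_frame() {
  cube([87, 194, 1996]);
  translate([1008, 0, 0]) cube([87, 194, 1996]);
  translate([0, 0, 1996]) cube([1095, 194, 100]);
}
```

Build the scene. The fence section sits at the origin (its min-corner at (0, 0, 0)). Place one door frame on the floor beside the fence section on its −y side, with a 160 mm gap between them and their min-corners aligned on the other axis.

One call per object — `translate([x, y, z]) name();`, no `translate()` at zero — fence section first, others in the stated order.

fence_section();
translate([0, -354, 0]) door_frame();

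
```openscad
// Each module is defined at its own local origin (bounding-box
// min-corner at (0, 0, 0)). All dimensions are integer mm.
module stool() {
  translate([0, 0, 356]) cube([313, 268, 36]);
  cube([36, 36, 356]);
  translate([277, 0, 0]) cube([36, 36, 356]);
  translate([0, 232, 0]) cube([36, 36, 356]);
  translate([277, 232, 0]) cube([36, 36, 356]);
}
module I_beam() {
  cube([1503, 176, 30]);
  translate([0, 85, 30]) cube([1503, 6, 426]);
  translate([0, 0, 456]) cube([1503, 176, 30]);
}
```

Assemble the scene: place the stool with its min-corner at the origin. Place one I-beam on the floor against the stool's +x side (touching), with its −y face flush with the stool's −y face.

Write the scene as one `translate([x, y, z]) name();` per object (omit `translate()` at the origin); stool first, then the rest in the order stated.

stool();
translate([313, 0, 0]) I_beam();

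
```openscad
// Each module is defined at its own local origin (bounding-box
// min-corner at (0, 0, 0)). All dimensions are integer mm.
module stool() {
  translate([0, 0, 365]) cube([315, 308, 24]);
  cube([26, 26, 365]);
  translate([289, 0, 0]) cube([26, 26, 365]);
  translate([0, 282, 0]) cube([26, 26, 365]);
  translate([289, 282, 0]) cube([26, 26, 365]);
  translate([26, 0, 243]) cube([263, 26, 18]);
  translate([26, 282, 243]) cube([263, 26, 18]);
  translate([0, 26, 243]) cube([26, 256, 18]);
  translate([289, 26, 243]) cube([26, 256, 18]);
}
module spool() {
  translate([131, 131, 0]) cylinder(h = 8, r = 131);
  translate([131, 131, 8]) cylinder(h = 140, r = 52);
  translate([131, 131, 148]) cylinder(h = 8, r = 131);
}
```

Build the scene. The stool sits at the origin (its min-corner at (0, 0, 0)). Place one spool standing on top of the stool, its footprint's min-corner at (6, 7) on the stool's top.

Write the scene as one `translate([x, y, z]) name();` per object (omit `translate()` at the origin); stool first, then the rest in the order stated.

stool();
translate([6, 7, 389]) spool();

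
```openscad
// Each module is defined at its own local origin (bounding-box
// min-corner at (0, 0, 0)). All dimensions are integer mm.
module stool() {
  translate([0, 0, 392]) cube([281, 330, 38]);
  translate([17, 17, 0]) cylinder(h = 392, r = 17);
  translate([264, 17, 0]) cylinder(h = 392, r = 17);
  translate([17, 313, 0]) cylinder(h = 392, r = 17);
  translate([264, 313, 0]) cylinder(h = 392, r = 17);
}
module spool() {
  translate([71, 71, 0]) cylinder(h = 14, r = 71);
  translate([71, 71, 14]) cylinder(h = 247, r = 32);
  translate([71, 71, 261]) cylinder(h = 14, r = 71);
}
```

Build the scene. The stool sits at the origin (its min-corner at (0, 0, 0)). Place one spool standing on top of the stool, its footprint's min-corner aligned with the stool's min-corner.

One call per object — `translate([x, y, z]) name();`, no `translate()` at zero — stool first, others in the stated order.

stool();
translate([0, 0, 430]) spool();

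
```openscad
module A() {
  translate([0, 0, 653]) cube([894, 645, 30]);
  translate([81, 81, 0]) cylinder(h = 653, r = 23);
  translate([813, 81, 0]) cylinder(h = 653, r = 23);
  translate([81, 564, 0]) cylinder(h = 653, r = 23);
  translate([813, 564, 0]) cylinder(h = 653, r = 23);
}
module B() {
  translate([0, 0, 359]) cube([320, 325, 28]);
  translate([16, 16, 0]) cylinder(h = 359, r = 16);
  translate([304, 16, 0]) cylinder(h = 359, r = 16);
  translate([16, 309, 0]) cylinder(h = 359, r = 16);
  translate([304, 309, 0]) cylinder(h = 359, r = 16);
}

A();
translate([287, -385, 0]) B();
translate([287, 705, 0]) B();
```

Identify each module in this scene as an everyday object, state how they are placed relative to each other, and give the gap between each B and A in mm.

A is a table. B is a stool. Two stools sit around the table at the −y, +y sides. The gap between each stool and the table is 60 mm.

Each stool's nearest face is 60 mm from the table's bounding box.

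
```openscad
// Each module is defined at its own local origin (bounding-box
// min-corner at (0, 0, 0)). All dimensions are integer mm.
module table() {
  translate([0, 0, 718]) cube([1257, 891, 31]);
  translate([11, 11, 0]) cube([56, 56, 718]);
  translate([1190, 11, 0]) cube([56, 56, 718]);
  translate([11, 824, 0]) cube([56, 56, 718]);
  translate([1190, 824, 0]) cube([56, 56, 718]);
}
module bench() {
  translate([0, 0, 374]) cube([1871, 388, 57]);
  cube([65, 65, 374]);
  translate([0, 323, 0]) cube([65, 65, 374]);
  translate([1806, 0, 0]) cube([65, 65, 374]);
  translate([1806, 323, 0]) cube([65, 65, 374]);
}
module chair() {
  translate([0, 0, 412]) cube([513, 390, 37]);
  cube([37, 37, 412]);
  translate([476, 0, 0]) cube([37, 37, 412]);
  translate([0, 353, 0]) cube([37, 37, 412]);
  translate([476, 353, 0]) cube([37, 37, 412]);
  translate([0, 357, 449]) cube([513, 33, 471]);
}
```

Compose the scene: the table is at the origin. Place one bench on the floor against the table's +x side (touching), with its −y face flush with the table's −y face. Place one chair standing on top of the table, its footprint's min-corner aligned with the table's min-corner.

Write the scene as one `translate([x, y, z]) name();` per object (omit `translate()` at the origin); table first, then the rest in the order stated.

table();
translate([1257, 0, 0]) bench();
translate([0, 0, 749]) chair();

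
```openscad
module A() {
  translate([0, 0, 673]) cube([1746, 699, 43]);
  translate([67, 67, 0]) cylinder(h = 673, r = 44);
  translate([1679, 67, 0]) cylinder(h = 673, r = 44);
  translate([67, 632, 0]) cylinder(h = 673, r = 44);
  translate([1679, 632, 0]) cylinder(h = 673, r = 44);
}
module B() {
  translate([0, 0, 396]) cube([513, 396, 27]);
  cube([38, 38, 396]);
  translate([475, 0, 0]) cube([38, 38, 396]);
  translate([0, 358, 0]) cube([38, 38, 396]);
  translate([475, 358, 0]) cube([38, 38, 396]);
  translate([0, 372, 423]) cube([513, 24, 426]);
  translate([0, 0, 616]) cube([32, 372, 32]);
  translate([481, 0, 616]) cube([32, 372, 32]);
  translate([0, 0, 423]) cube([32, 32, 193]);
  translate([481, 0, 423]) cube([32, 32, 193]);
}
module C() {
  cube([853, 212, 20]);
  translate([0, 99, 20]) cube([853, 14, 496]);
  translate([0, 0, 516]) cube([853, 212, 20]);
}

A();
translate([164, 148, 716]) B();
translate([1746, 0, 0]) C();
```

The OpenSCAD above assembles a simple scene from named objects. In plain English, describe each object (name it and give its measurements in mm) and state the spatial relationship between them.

A is a table with a 1746×699 mm rectangular top, 43 mm thick, top surface at z = 716 mm, supported by four round legs of 88 mm diameter, each leg's bounding box inset 23 mm from the nearest pair of top edges, running from the floor.

B is a chair: 513×396 mm seat, 27 mm thick, top at z = 423 mm, on four 38 mm square corner legs flush with the seat edges. A 24 mm thick backrest slab spans the full seat width, extending 426 mm above the seat top, its back face flush with the seat's +y edge. Two armrests of 32×32 mm section run along each side from the seat's front edge to the front of the backrest, top faces 225 mm above the seat top and outer faces flush with the seat's x-edges; a 32×32 mm post under the front of each armrest stands on the seat at the front corner.

C is an I-beam lying along x, 853 mm long. Overall section height 536 mm. Two flanges 212 mm wide (y) and 20 mm thick, one on the floor and one at the top; a web 14 mm thick runs between them, centred on the flange width.

The chair is on top of the table. The I-beam is against the table's +x side, with their −y faces flush.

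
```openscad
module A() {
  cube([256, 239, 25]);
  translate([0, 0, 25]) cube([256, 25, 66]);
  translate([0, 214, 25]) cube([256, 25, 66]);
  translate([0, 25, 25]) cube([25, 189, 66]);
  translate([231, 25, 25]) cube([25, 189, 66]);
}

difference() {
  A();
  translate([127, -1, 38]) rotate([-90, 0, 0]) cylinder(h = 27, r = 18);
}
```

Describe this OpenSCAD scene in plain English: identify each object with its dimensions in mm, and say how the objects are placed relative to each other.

A is an open-topped rectangular box: outside dimensions 256×239×91 mm, with a uniform wall and base thickness of 25 mm. The base is a full 256×239 slab on the floor; four walls sit on top of the base. The front and back walls (the −y and +y sides) span the full width; the two side walls fit between them.

The open box has a circular hole of radius 18 mm through its front wall, centred at (x = 127, z = 38).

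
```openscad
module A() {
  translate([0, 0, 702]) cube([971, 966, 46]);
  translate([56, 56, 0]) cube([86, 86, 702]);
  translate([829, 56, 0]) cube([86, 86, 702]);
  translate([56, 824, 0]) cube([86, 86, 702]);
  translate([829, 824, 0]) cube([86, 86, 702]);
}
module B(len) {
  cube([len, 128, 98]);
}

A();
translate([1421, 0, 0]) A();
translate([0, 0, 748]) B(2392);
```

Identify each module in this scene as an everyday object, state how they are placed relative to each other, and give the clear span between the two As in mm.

A is a table. B is a beam. A beam spans the tops of two tables. The clear span between the two tables is 450 mm.

Second table starts at x = 1421; first ends at x = 971; clear span = 1421 − 971 = 450 mm.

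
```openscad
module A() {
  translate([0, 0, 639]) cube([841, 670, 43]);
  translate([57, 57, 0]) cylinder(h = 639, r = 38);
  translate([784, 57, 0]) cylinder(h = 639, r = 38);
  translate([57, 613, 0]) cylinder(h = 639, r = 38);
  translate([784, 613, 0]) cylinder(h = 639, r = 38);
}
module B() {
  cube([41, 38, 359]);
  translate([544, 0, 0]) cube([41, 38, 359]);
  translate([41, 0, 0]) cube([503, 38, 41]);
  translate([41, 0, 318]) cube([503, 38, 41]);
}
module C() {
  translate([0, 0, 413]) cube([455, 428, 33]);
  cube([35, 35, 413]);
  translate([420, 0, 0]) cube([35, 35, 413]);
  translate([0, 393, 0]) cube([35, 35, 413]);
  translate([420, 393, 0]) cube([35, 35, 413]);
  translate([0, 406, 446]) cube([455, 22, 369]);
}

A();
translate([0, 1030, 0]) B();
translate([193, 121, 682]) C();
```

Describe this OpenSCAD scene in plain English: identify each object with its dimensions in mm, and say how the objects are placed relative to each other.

A is a rectangular dining table. The top is 841×670×43 mm with its upper surface at z = 682 mm. It stands on four round legs of 76 mm diameter, each leg's bounding box inset 19 mm from the nearest pair of top edges, running from the floor to the underside of the top.

B is a picture frame with a 503×277 mm rectangular opening (x by z) and a uniform 41 mm border on every side. Frame depth is 38 mm along y. It is built from two vertical stiles running the full outside height and two horizontal rails spanning the gap between the stiles.

C is a chair. The seat is a 455×428×33 mm slab with its top at z = 446 mm, on four 35×35 mm corner legs (flush with the seat edges, standing on z = 0). A flat backrest 22 mm thick, 369 mm tall, spans the full seat width and rises from the seat top along its +y edge, rear face flush with the rear of the seat.

The picture frame is on the floor beside the table on its +y side. The chair is on top of the table, centred.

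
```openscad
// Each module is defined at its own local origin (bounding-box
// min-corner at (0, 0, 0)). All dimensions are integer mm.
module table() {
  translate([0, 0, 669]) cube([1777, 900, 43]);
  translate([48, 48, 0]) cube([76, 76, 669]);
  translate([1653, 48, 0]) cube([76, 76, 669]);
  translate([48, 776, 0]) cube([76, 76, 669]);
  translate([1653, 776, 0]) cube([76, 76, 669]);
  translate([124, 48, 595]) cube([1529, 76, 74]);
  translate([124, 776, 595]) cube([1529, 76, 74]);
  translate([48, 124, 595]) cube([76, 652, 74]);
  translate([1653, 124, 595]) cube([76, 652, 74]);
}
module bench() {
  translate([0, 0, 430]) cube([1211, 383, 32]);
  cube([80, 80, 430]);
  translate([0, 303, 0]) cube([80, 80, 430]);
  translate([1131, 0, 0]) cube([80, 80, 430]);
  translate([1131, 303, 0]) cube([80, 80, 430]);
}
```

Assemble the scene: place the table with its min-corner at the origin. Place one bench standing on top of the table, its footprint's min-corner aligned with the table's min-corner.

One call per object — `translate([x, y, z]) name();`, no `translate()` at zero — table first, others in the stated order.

table();
translate([0, 0, 712]) bench();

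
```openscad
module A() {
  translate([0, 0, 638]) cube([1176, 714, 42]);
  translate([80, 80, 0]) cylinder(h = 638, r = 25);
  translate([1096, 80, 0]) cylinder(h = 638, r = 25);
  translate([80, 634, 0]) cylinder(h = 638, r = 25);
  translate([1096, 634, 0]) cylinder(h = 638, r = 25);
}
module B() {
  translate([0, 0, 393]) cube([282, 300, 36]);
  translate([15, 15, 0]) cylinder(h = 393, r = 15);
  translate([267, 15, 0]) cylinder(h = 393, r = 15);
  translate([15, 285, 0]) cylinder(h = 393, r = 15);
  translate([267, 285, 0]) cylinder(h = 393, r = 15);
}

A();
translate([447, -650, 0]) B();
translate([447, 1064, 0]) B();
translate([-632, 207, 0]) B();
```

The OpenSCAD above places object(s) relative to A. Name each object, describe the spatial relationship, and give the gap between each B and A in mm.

A is a table. B is a stool. Three stools sit around the table at the −y, +y, −x sides. The gap between each stool and the table is 350 mm.

Each stool's nearest face is 350 mm from the table's bounding box.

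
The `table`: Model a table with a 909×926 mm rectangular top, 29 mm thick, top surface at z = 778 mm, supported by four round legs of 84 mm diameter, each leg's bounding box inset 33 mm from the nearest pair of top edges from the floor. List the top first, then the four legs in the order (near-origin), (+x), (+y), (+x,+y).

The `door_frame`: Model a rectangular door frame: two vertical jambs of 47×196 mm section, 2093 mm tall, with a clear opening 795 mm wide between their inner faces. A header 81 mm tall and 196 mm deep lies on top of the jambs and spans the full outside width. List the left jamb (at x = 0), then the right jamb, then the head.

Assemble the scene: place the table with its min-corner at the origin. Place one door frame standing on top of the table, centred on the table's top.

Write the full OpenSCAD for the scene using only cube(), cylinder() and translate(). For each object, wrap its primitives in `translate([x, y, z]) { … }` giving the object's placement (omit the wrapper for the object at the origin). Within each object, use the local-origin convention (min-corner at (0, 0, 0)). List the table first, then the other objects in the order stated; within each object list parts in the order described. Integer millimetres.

translate([0, 0, 749]) cube([909, 926, 29]);
translate([75, 75, 0]) cylinder(h = 749, r = 42);
translate([834, 75, 0]) cylinder(h = 749, r = 42);
translate([75, 851, 0]) cylinder(h = 749, r = 42);
translate([834, 851, 0]) cylinder(h = 749, r = 42);
translate([10, 365, 778]) {
  cube([47, 196, 2093]);
  translate([842, 0, 0]) cube([47, 196, 2093]);
  translate([0, 0, 2093]) cube([889, 196, 81]);
}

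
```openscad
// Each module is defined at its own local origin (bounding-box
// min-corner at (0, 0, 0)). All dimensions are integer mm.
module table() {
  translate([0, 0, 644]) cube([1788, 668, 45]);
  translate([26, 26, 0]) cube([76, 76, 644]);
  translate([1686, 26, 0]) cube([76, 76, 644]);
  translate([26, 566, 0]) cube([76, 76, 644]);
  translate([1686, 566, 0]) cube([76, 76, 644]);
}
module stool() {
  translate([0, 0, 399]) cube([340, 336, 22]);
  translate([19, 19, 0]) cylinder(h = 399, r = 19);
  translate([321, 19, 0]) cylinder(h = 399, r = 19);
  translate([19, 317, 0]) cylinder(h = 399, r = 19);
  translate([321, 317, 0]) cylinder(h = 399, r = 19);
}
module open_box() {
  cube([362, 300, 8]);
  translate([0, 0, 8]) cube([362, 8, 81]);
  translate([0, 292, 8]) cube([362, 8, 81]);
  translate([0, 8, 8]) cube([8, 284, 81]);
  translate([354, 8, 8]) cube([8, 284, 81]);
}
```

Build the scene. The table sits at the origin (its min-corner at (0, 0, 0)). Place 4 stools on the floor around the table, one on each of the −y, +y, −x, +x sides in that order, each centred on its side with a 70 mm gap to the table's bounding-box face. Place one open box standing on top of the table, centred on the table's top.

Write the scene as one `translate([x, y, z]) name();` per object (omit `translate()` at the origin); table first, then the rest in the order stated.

table();
translate([724, -406, 0]) stool();
translate([724, 738, 0]) stool();
translate([-410, 166, 0]) stool();
translate([1858, 166, 0]) stool();
translate([713, 184, 689]) open_box();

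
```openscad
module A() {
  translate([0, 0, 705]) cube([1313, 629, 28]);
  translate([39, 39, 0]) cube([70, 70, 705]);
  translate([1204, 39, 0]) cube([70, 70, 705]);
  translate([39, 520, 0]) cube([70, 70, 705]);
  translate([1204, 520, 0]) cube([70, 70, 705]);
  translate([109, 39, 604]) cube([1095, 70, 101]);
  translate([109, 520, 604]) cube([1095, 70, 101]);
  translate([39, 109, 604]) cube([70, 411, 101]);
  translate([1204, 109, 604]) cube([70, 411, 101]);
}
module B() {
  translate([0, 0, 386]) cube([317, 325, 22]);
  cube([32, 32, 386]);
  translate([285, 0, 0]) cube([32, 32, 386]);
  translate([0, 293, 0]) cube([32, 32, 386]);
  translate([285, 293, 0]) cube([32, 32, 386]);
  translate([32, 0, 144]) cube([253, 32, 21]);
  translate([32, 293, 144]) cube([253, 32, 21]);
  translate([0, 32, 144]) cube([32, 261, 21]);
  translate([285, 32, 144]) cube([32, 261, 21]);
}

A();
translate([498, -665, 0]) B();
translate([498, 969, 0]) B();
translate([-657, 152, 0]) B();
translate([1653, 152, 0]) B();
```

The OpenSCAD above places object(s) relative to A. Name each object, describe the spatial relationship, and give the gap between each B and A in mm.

A is a table. B is a stool. Four stools sit around the table at the −y, +y, −x, +x sides. The gap between each stool and the table is 340 mm.

Each stool's nearest face is 340 mm from the table's bounding box.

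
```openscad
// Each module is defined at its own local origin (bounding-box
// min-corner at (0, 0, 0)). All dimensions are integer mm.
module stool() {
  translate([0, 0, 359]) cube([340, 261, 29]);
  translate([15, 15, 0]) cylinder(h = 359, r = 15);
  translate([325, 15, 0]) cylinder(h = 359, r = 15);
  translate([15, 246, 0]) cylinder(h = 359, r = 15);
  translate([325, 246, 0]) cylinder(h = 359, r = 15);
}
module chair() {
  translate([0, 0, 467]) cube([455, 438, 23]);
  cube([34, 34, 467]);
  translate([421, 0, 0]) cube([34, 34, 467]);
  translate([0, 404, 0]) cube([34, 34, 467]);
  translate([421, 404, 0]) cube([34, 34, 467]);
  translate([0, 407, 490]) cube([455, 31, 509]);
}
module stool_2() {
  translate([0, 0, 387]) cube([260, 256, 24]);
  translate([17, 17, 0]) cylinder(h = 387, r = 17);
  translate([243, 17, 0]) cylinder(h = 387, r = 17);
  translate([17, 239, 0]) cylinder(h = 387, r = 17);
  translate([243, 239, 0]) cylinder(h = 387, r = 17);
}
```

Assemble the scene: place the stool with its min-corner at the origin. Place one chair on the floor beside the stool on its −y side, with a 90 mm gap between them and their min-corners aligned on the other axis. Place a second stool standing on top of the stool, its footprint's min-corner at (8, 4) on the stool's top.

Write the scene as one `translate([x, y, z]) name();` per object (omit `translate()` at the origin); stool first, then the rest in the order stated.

stool();
translate([0, -528, 0]) chair();
translate([8, 4, 388]) stool_2();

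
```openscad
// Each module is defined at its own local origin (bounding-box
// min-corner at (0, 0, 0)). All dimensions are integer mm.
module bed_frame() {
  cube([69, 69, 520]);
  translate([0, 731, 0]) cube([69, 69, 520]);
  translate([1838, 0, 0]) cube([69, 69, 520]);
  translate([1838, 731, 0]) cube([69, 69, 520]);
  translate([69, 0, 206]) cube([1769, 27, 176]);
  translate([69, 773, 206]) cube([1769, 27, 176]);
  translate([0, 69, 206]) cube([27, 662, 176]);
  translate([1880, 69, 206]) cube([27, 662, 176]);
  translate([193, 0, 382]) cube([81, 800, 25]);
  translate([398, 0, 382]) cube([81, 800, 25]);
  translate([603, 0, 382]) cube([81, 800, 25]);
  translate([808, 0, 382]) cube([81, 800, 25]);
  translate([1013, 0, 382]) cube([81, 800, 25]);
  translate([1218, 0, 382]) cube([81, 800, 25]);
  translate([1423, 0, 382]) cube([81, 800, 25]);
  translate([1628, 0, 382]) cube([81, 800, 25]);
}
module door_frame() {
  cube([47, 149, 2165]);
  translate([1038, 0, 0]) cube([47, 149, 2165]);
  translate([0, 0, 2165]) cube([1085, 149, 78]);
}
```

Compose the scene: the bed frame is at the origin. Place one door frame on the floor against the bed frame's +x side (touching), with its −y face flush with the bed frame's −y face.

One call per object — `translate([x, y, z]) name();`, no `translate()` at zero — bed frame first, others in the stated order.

bed_frame();
translate([1907, 0, 0]) door_frame();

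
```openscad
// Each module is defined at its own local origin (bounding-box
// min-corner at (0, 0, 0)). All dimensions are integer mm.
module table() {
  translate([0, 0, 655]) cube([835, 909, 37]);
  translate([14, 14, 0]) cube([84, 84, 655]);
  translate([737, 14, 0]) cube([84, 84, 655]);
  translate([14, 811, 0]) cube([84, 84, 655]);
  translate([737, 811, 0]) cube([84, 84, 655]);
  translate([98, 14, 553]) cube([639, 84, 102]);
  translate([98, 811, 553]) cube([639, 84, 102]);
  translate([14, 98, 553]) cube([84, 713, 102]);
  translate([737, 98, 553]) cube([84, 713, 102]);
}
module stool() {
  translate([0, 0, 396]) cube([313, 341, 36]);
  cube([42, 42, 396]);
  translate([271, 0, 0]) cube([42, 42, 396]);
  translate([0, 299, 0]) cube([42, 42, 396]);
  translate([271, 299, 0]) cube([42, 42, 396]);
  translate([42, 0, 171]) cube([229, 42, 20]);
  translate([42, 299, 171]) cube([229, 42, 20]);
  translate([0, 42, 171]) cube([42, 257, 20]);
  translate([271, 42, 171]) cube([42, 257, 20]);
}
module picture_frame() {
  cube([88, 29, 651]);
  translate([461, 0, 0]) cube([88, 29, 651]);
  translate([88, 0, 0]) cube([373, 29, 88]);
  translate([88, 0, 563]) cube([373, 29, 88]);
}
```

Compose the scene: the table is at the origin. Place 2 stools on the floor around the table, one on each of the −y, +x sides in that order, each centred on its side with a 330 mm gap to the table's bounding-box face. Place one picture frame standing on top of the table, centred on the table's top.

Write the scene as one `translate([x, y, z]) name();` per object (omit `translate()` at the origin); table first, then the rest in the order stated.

table();
translate([261, -671, 0]) stool();
translate([1165, 284, 0]) stool();
translate([143, 440, 692]) picture_frame();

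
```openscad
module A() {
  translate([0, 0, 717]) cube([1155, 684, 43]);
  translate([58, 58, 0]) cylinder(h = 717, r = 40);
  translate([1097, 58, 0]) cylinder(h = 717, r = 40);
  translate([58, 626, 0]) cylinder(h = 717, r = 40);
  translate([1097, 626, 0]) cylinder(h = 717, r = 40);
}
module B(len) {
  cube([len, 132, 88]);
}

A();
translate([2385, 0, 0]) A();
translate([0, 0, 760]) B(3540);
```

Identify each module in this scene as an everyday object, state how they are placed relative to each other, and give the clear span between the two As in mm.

A is a table. B is a beam. A beam spans the tops of two tables. The clear span between the two tables is 1230 mm.

Second table starts at x = 2385; first ends at x = 1155; clear span = 2385 − 1155 = 1230 mm.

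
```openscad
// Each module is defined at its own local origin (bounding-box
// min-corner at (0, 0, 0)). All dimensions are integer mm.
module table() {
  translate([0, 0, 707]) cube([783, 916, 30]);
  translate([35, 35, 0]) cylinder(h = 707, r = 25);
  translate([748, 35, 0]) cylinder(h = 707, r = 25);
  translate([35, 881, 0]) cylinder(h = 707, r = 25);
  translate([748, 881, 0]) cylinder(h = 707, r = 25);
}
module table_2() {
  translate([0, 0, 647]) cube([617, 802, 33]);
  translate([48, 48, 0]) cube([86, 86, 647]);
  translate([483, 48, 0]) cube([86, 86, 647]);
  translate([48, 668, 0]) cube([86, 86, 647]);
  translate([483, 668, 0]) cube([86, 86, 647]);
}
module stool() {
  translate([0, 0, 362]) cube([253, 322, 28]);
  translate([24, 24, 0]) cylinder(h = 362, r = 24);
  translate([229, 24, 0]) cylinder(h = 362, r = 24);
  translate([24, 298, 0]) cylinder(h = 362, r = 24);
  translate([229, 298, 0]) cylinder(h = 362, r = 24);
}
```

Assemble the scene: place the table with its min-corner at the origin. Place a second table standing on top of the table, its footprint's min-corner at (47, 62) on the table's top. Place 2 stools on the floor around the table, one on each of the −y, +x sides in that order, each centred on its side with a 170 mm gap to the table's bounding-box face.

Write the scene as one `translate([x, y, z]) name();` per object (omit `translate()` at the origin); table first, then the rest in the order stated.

table();
translate([47, 62, 737]) table_2();
translate([265, -492, 0]) stool();
translate([953, 297, 0]) stool();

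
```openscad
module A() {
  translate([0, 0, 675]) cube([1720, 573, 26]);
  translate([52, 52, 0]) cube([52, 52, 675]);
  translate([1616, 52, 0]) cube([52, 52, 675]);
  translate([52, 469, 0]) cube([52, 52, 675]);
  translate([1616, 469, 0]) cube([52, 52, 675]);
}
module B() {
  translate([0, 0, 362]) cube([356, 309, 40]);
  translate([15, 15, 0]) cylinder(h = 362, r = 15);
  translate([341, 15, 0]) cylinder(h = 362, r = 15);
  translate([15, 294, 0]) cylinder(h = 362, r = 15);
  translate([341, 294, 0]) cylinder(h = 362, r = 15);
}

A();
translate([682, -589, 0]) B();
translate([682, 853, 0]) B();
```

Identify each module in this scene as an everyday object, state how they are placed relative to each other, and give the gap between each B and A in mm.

A is a table. B is a stool. Two stools sit around the table at the −y, +y sides. The gap between each stool and the table is 280 mm.

Each stool's nearest face is 280 mm from the table's bounding box.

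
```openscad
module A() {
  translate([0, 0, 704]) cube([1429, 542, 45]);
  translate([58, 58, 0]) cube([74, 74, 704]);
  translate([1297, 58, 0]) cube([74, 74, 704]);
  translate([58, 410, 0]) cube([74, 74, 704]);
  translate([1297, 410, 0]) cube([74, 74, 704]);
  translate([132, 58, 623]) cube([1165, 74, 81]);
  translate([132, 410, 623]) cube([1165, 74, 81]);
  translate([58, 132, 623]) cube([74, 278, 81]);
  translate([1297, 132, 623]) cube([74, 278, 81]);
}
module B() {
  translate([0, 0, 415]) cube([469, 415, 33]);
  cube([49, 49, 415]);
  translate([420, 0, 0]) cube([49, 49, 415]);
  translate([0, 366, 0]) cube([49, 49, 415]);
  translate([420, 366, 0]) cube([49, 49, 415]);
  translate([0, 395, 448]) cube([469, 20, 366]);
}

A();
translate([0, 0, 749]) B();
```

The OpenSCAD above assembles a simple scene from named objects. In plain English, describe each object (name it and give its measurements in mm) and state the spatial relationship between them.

A is a table with a 1429×542 mm rectangular top, 45 mm thick, top surface at z = 749 mm, supported by four 74×74 mm square legs, each inset 58 mm from the nearest pair of top edges, running from the floor. Four apron rails, 74 mm thick and 81 mm tall, run between adjacent legs with their top edges flush with the underside of the top and their outer faces flush with the legs' outer faces.

B is a chair: 469×415 mm seat, 33 mm thick, top at z = 448 mm, on four 49 mm square corner legs flush with the seat edges. A 20 mm thick backrest slab spans the full seat width, extending 366 mm above the seat top, its back face flush with the seat's +y edge.

The chair is on top of the table.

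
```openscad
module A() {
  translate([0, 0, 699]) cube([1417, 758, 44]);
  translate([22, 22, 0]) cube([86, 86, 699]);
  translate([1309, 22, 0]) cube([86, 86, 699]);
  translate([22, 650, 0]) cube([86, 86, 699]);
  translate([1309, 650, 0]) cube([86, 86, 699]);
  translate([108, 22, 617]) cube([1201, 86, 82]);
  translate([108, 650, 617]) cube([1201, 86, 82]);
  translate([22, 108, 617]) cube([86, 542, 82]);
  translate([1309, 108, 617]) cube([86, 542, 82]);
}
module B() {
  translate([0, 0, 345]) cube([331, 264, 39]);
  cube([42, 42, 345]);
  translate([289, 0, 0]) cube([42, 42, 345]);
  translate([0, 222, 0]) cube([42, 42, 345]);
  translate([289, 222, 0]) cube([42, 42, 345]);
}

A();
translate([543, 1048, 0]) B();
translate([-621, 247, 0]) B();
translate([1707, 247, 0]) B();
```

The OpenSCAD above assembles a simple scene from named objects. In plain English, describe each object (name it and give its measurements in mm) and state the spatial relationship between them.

A is a table: top 1417 mm (x) × 758 mm (y), 44 mm thick, upper face at z = 743 mm, on four 86×86 mm square legs, each inset 22 mm from the nearest pair of top edges, running from z = 0 to the bottom of the top. Four apron rails, 86 mm thick and 82 mm tall, run between adjacent legs with their top edges flush with the underside of the top and their outer faces flush with the legs' outer faces.

B is a four-legged stool. The seat is 331×264 mm, 39 mm thick, top at z = 384 mm. It stands on four square legs, each 42×42 mm in cross-section, from z = 0 to the seat underside, each flush with a corner of the seat.

Three stools sit around the table at the +y, −x, +x sides.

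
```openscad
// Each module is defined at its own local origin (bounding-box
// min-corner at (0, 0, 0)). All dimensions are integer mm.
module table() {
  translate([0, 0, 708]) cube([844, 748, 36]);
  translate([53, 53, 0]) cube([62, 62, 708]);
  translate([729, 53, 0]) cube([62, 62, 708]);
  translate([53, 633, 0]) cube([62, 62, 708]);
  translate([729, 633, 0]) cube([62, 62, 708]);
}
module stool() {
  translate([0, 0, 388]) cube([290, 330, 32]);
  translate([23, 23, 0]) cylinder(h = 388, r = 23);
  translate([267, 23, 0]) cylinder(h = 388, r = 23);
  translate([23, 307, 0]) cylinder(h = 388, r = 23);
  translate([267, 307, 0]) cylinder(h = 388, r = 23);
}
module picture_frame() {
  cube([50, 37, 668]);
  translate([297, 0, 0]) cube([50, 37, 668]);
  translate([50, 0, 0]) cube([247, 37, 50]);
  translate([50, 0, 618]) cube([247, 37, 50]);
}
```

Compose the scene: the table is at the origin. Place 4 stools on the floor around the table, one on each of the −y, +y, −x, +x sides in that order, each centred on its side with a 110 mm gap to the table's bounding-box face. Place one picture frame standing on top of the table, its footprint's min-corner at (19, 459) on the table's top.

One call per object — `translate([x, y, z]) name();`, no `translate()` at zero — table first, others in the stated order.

table();
translate([277, -440, 0]) stool();
translate([277, 858, 0]) stool();
translate([-400, 209, 0]) stool();
translate([954, 209, 0]) stool();
translate([19, 459, 744]) picture_frame();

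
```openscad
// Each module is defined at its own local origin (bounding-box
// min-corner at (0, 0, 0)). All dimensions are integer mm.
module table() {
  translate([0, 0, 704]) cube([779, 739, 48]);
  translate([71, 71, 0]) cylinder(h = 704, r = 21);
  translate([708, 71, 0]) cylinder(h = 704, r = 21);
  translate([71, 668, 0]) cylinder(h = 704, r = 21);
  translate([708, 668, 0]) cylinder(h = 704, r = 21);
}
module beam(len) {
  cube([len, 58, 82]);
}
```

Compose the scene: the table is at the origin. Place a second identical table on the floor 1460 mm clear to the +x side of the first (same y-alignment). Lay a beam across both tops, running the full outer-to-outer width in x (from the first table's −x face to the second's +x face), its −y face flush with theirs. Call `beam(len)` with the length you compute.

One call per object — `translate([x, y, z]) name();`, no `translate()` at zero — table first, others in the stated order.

table();
translate([2239, 0, 0]) table();
translate([0, 0, 752]) beam(3018);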